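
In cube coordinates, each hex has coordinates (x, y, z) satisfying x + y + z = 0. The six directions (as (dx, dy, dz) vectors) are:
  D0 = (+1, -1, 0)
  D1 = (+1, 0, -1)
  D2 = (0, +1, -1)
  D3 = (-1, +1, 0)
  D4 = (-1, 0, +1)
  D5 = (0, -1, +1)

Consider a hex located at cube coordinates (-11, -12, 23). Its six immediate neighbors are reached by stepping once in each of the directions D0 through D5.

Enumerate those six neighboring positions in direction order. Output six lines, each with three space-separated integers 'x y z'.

Answer: -10 -13 23
-10 -12 22
-11 -11 22
-12 -11 23
-12 -12 24
-11 -13 24

Derivation:
Center: (-11, -12, 23). Add each direction:
  D0: (-11, -12, 23) + (1, -1, 0) = (-10, -13, 23)
  D1: (-11, -12, 23) + (1, 0, -1) = (-10, -12, 22)
  D2: (-11, -12, 23) + (0, 1, -1) = (-11, -11, 22)
  D3: (-11, -12, 23) + (-1, 1, 0) = (-12, -11, 23)
  D4: (-11, -12, 23) + (-1, 0, 1) = (-12, -12, 24)
  D5: (-11, -12, 23) + (0, -1, 1) = (-11, -13, 24)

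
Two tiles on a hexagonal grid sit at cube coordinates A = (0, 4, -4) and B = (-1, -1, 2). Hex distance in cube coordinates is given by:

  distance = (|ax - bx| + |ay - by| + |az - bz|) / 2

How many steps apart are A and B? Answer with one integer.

Answer: 6

Derivation:
|ax - bx| = |0 - (-1)| = 1
|ay - by| = |4 - (-1)| = 5
|az - bz| = |-4 - 2| = 6
distance = (1 + 5 + 6) / 2 = 12 / 2 = 6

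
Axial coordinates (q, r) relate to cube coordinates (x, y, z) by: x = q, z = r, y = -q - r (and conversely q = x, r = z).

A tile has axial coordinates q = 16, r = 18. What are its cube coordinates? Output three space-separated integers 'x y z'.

Answer: 16 -34 18

Derivation:
x = q = 16
z = r = 18
y = -x - z = -(16) - (18) = -34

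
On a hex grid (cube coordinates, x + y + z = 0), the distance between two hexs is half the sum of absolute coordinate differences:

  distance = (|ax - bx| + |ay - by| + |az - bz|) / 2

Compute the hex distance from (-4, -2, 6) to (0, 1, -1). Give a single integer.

|ax - bx| = |-4 - 0| = 4
|ay - by| = |-2 - 1| = 3
|az - bz| = |6 - (-1)| = 7
distance = (4 + 3 + 7) / 2 = 14 / 2 = 7

Answer: 7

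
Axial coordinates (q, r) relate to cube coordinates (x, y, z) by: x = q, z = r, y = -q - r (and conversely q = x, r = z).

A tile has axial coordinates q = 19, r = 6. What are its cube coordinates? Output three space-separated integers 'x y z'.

x = q = 19
z = r = 6
y = -x - z = -(19) - (6) = -25

Answer: 19 -25 6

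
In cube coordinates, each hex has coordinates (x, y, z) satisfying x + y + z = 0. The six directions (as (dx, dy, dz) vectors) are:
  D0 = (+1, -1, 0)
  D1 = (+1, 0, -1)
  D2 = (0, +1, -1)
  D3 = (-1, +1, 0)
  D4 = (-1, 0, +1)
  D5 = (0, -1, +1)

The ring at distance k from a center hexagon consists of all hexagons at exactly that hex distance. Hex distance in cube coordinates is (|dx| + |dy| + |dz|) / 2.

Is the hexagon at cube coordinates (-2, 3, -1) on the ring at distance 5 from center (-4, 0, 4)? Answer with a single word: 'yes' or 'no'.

|px - cx| = |-2 - (-4)| = 2
|py - cy| = |3 - 0| = 3
|pz - cz| = |-1 - 4| = 5
distance = (2+3+5)/2 = 10/2 = 5
radius = 5; distance == radius -> yes

Answer: yes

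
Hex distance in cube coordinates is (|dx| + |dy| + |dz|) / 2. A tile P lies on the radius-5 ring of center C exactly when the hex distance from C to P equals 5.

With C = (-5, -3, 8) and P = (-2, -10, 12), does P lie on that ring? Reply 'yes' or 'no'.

Answer: no

Derivation:
|px - cx| = |-2 - (-5)| = 3
|py - cy| = |-10 - (-3)| = 7
|pz - cz| = |12 - 8| = 4
distance = (3+7+4)/2 = 14/2 = 7
radius = 5; distance != radius -> no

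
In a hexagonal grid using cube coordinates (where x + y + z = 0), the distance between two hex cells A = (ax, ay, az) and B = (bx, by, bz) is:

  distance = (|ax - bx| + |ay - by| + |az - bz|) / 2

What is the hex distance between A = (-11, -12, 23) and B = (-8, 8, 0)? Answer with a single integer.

|ax - bx| = |-11 - (-8)| = 3
|ay - by| = |-12 - 8| = 20
|az - bz| = |23 - 0| = 23
distance = (3 + 20 + 23) / 2 = 46 / 2 = 23

Answer: 23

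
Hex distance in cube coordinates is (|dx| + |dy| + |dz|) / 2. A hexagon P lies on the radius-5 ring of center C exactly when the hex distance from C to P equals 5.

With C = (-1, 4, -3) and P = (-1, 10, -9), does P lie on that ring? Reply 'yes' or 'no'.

Answer: no

Derivation:
|px - cx| = |-1 - (-1)| = 0
|py - cy| = |10 - 4| = 6
|pz - cz| = |-9 - (-3)| = 6
distance = (0+6+6)/2 = 12/2 = 6
radius = 5; distance != radius -> no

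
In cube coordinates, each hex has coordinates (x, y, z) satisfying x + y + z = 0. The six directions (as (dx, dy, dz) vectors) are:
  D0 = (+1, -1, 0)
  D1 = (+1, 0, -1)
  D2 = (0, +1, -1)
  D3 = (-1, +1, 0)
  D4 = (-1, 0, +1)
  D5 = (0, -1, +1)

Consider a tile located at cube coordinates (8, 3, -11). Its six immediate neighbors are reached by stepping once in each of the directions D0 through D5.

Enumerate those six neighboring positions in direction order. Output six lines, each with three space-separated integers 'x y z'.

Answer: 9 2 -11
9 3 -12
8 4 -12
7 4 -11
7 3 -10
8 2 -10

Derivation:
Center: (8, 3, -11). Add each direction:
  D0: (8, 3, -11) + (1, -1, 0) = (9, 2, -11)
  D1: (8, 3, -11) + (1, 0, -1) = (9, 3, -12)
  D2: (8, 3, -11) + (0, 1, -1) = (8, 4, -12)
  D3: (8, 3, -11) + (-1, 1, 0) = (7, 4, -11)
  D4: (8, 3, -11) + (-1, 0, 1) = (7, 3, -10)
  D5: (8, 3, -11) + (0, -1, 1) = (8, 2, -10)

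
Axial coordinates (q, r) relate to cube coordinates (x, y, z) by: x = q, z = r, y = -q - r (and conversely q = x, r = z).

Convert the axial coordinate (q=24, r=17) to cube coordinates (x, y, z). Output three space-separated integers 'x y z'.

x = q = 24
z = r = 17
y = -x - z = -(24) - (17) = -41

Answer: 24 -41 17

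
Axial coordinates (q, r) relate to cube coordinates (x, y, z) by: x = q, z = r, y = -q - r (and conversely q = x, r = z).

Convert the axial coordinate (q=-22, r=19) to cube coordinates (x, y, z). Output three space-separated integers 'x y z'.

x = q = -22
z = r = 19
y = -x - z = -(-22) - (19) = 3

Answer: -22 3 19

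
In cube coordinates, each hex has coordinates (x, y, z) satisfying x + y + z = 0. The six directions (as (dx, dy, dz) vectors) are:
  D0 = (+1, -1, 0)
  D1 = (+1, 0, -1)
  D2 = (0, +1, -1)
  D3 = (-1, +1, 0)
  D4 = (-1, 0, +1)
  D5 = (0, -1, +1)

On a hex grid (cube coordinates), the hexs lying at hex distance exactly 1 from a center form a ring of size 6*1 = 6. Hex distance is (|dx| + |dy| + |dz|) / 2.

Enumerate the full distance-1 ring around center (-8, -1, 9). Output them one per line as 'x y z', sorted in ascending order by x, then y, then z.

Answer: -9 -1 10
-9 0 9
-8 -2 10
-8 0 8
-7 -2 9
-7 -1 8

Derivation:
Walk ring at distance 1 from (-8, -1, 9):
Start at center + D4*1 = (-9, -1, 10)
  hex 0: (-9, -1, 10)
  hex 1: (-8, -2, 10)
  hex 2: (-7, -2, 9)
  hex 3: (-7, -1, 8)
  hex 4: (-8, 0, 8)
  hex 5: (-9, 0, 9)
Sorted: 6 hexes.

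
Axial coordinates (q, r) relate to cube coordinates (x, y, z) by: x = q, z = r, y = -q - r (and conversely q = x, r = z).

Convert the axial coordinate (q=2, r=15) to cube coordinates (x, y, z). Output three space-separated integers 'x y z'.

x = q = 2
z = r = 15
y = -x - z = -(2) - (15) = -17

Answer: 2 -17 15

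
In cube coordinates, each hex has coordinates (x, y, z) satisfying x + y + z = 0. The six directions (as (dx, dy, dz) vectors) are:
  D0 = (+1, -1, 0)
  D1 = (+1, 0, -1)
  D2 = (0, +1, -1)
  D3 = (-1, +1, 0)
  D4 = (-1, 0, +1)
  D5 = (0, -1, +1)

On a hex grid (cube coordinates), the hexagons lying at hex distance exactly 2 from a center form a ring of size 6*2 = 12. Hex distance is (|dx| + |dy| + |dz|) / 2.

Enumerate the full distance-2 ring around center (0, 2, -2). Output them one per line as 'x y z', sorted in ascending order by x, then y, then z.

Walk ring at distance 2 from (0, 2, -2):
Start at center + D4*2 = (-2, 2, 0)
  hex 0: (-2, 2, 0)
  hex 1: (-1, 1, 0)
  hex 2: (0, 0, 0)
  hex 3: (1, 0, -1)
  hex 4: (2, 0, -2)
  hex 5: (2, 1, -3)
  hex 6: (2, 2, -4)
  hex 7: (1, 3, -4)
  hex 8: (0, 4, -4)
  hex 9: (-1, 4, -3)
  hex 10: (-2, 4, -2)
  hex 11: (-2, 3, -1)
Sorted: 12 hexes.

Answer: -2 2 0
-2 3 -1
-2 4 -2
-1 1 0
-1 4 -3
0 0 0
0 4 -4
1 0 -1
1 3 -4
2 0 -2
2 1 -3
2 2 -4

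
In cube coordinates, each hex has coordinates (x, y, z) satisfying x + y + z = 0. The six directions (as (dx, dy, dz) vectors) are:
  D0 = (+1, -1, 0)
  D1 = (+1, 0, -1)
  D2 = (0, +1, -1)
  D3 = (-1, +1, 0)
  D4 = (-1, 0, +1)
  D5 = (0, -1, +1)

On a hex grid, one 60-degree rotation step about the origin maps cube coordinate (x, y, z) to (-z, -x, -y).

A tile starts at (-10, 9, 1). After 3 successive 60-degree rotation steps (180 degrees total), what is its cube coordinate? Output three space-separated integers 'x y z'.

Start: (-10, 9, 1)
Step 1: (-10, 9, 1) -> (-(1), -(-10), -(9)) = (-1, 10, -9)
Step 2: (-1, 10, -9) -> (-(-9), -(-1), -(10)) = (9, 1, -10)
Step 3: (9, 1, -10) -> (-(-10), -(9), -(1)) = (10, -9, -1)

Answer: 10 -9 -1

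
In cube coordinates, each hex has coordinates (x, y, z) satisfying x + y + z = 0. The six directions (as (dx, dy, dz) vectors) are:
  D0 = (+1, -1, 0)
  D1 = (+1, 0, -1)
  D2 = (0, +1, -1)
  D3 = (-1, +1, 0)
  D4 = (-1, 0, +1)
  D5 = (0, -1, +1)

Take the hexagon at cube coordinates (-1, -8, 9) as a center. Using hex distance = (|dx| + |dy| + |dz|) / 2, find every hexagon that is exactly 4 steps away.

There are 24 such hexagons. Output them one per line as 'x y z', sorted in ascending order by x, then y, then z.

Answer: -5 -8 13
-5 -7 12
-5 -6 11
-5 -5 10
-5 -4 9
-4 -9 13
-4 -4 8
-3 -10 13
-3 -4 7
-2 -11 13
-2 -4 6
-1 -12 13
-1 -4 5
0 -12 12
0 -5 5
1 -12 11
1 -6 5
2 -12 10
2 -7 5
3 -12 9
3 -11 8
3 -10 7
3 -9 6
3 -8 5

Derivation:
Walk ring at distance 4 from (-1, -8, 9):
Start at center + D4*4 = (-5, -8, 13)
  hex 0: (-5, -8, 13)
  hex 1: (-4, -9, 13)
  hex 2: (-3, -10, 13)
  hex 3: (-2, -11, 13)
  hex 4: (-1, -12, 13)
  hex 5: (0, -12, 12)
  hex 6: (1, -12, 11)
  hex 7: (2, -12, 10)
  hex 8: (3, -12, 9)
  hex 9: (3, -11, 8)
  hex 10: (3, -10, 7)
  hex 11: (3, -9, 6)
  hex 12: (3, -8, 5)
  hex 13: (2, -7, 5)
  hex 14: (1, -6, 5)
  hex 15: (0, -5, 5)
  hex 16: (-1, -4, 5)
  hex 17: (-2, -4, 6)
  hex 18: (-3, -4, 7)
  hex 19: (-4, -4, 8)
  hex 20: (-5, -4, 9)
  hex 21: (-5, -5, 10)
  hex 22: (-5, -6, 11)
  hex 23: (-5, -7, 12)
Sorted: 24 hexes.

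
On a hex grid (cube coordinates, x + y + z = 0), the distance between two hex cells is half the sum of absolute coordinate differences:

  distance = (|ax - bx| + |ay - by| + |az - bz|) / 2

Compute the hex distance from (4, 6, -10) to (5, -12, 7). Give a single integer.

|ax - bx| = |4 - 5| = 1
|ay - by| = |6 - (-12)| = 18
|az - bz| = |-10 - 7| = 17
distance = (1 + 18 + 17) / 2 = 36 / 2 = 18

Answer: 18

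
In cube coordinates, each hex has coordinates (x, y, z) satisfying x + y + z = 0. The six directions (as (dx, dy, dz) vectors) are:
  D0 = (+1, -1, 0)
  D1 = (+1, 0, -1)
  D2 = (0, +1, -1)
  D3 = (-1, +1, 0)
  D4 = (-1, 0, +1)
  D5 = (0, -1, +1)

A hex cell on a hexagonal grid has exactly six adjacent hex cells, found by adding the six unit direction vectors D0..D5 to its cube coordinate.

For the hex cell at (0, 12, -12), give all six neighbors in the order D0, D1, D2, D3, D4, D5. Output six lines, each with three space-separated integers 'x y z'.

Answer: 1 11 -12
1 12 -13
0 13 -13
-1 13 -12
-1 12 -11
0 11 -11

Derivation:
Center: (0, 12, -12). Add each direction:
  D0: (0, 12, -12) + (1, -1, 0) = (1, 11, -12)
  D1: (0, 12, -12) + (1, 0, -1) = (1, 12, -13)
  D2: (0, 12, -12) + (0, 1, -1) = (0, 13, -13)
  D3: (0, 12, -12) + (-1, 1, 0) = (-1, 13, -12)
  D4: (0, 12, -12) + (-1, 0, 1) = (-1, 12, -11)
  D5: (0, 12, -12) + (0, -1, 1) = (0, 11, -11)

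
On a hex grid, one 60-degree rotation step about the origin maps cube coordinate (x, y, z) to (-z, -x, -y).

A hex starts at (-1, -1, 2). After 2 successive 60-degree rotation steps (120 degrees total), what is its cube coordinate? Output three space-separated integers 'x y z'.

Start: (-1, -1, 2)
Step 1: (-1, -1, 2) -> (-(2), -(-1), -(-1)) = (-2, 1, 1)
Step 2: (-2, 1, 1) -> (-(1), -(-2), -(1)) = (-1, 2, -1)

Answer: -1 2 -1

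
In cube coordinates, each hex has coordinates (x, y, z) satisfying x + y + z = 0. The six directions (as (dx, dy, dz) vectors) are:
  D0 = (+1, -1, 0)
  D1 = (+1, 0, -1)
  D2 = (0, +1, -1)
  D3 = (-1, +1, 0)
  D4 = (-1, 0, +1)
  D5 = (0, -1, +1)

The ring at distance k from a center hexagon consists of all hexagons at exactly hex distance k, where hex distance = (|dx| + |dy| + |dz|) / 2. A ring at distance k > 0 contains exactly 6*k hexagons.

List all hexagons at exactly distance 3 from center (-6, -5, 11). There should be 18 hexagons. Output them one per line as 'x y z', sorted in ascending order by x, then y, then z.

Walk ring at distance 3 from (-6, -5, 11):
Start at center + D4*3 = (-9, -5, 14)
  hex 0: (-9, -5, 14)
  hex 1: (-8, -6, 14)
  hex 2: (-7, -7, 14)
  hex 3: (-6, -8, 14)
  hex 4: (-5, -8, 13)
  hex 5: (-4, -8, 12)
  hex 6: (-3, -8, 11)
  hex 7: (-3, -7, 10)
  hex 8: (-3, -6, 9)
  hex 9: (-3, -5, 8)
  hex 10: (-4, -4, 8)
  hex 11: (-5, -3, 8)
  hex 12: (-6, -2, 8)
  hex 13: (-7, -2, 9)
  hex 14: (-8, -2, 10)
  hex 15: (-9, -2, 11)
  hex 16: (-9, -3, 12)
  hex 17: (-9, -4, 13)
Sorted: 18 hexes.

Answer: -9 -5 14
-9 -4 13
-9 -3 12
-9 -2 11
-8 -6 14
-8 -2 10
-7 -7 14
-7 -2 9
-6 -8 14
-6 -2 8
-5 -8 13
-5 -3 8
-4 -8 12
-4 -4 8
-3 -8 11
-3 -7 10
-3 -6 9
-3 -5 8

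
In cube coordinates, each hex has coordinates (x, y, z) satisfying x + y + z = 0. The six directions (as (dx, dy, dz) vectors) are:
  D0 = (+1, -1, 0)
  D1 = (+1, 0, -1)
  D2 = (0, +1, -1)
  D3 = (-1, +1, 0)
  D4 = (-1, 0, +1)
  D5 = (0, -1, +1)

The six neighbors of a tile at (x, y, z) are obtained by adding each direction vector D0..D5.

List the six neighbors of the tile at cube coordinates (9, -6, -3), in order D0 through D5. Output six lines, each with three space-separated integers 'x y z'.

Answer: 10 -7 -3
10 -6 -4
9 -5 -4
8 -5 -3
8 -6 -2
9 -7 -2

Derivation:
Center: (9, -6, -3). Add each direction:
  D0: (9, -6, -3) + (1, -1, 0) = (10, -7, -3)
  D1: (9, -6, -3) + (1, 0, -1) = (10, -6, -4)
  D2: (9, -6, -3) + (0, 1, -1) = (9, -5, -4)
  D3: (9, -6, -3) + (-1, 1, 0) = (8, -5, -3)
  D4: (9, -6, -3) + (-1, 0, 1) = (8, -6, -2)
  D5: (9, -6, -3) + (0, -1, 1) = (9, -7, -2)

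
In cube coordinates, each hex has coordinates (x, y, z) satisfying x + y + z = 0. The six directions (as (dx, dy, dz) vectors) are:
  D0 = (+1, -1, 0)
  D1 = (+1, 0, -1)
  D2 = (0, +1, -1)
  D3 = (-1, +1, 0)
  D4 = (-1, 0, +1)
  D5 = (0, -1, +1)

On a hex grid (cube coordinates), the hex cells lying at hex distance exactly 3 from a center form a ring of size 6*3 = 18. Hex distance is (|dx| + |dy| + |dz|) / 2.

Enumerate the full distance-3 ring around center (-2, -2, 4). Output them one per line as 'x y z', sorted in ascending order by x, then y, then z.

Answer: -5 -2 7
-5 -1 6
-5 0 5
-5 1 4
-4 -3 7
-4 1 3
-3 -4 7
-3 1 2
-2 -5 7
-2 1 1
-1 -5 6
-1 0 1
0 -5 5
0 -1 1
1 -5 4
1 -4 3
1 -3 2
1 -2 1

Derivation:
Walk ring at distance 3 from (-2, -2, 4):
Start at center + D4*3 = (-5, -2, 7)
  hex 0: (-5, -2, 7)
  hex 1: (-4, -3, 7)
  hex 2: (-3, -4, 7)
  hex 3: (-2, -5, 7)
  hex 4: (-1, -5, 6)
  hex 5: (0, -5, 5)
  hex 6: (1, -5, 4)
  hex 7: (1, -4, 3)
  hex 8: (1, -3, 2)
  hex 9: (1, -2, 1)
  hex 10: (0, -1, 1)
  hex 11: (-1, 0, 1)
  hex 12: (-2, 1, 1)
  hex 13: (-3, 1, 2)
  hex 14: (-4, 1, 3)
  hex 15: (-5, 1, 4)
  hex 16: (-5, 0, 5)
  hex 17: (-5, -1, 6)
Sorted: 18 hexes.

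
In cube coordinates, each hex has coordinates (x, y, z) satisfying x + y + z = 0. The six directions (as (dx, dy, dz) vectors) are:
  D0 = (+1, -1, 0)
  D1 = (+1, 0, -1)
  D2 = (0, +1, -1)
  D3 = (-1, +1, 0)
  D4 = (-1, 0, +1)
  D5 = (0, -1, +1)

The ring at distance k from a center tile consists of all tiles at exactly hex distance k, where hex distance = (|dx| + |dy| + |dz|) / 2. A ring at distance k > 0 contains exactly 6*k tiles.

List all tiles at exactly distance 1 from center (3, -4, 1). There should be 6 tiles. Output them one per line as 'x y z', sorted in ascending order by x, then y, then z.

Answer: 2 -4 2
2 -3 1
3 -5 2
3 -3 0
4 -5 1
4 -4 0

Derivation:
Walk ring at distance 1 from (3, -4, 1):
Start at center + D4*1 = (2, -4, 2)
  hex 0: (2, -4, 2)
  hex 1: (3, -5, 2)
  hex 2: (4, -5, 1)
  hex 3: (4, -4, 0)
  hex 4: (3, -3, 0)
  hex 5: (2, -3, 1)
Sorted: 6 hexes.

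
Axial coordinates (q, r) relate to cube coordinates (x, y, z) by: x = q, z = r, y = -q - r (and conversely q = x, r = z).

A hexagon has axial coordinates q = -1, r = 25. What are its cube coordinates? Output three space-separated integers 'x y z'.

x = q = -1
z = r = 25
y = -x - z = -(-1) - (25) = -24

Answer: -1 -24 25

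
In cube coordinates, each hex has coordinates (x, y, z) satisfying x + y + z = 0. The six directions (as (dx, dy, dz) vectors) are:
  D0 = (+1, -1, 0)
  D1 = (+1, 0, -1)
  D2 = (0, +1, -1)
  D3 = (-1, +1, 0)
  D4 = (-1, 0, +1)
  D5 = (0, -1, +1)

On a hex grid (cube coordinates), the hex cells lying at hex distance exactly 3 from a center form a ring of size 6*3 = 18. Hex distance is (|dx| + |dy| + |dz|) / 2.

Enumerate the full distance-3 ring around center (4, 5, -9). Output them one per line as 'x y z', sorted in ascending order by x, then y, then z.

Walk ring at distance 3 from (4, 5, -9):
Start at center + D4*3 = (1, 5, -6)
  hex 0: (1, 5, -6)
  hex 1: (2, 4, -6)
  hex 2: (3, 3, -6)
  hex 3: (4, 2, -6)
  hex 4: (5, 2, -7)
  hex 5: (6, 2, -8)
  hex 6: (7, 2, -9)
  hex 7: (7, 3, -10)
  hex 8: (7, 4, -11)
  hex 9: (7, 5, -12)
  hex 10: (6, 6, -12)
  hex 11: (5, 7, -12)
  hex 12: (4, 8, -12)
  hex 13: (3, 8, -11)
  hex 14: (2, 8, -10)
  hex 15: (1, 8, -9)
  hex 16: (1, 7, -8)
  hex 17: (1, 6, -7)
Sorted: 18 hexes.

Answer: 1 5 -6
1 6 -7
1 7 -8
1 8 -9
2 4 -6
2 8 -10
3 3 -6
3 8 -11
4 2 -6
4 8 -12
5 2 -7
5 7 -12
6 2 -8
6 6 -12
7 2 -9
7 3 -10
7 4 -11
7 5 -12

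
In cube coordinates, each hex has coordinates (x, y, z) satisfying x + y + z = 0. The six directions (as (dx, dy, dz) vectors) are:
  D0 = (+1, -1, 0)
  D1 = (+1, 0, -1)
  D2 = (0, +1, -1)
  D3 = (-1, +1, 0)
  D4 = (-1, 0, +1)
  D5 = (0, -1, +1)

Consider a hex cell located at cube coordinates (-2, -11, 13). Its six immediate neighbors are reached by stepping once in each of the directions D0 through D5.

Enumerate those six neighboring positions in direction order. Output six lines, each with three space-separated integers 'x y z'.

Answer: -1 -12 13
-1 -11 12
-2 -10 12
-3 -10 13
-3 -11 14
-2 -12 14

Derivation:
Center: (-2, -11, 13). Add each direction:
  D0: (-2, -11, 13) + (1, -1, 0) = (-1, -12, 13)
  D1: (-2, -11, 13) + (1, 0, -1) = (-1, -11, 12)
  D2: (-2, -11, 13) + (0, 1, -1) = (-2, -10, 12)
  D3: (-2, -11, 13) + (-1, 1, 0) = (-3, -10, 13)
  D4: (-2, -11, 13) + (-1, 0, 1) = (-3, -11, 14)
  D5: (-2, -11, 13) + (0, -1, 1) = (-2, -12, 14)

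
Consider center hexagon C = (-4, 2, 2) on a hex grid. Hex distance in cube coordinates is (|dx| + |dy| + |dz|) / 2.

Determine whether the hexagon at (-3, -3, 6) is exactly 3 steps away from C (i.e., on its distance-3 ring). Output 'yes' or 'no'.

Answer: no

Derivation:
|px - cx| = |-3 - (-4)| = 1
|py - cy| = |-3 - 2| = 5
|pz - cz| = |6 - 2| = 4
distance = (1+5+4)/2 = 10/2 = 5
radius = 3; distance != radius -> no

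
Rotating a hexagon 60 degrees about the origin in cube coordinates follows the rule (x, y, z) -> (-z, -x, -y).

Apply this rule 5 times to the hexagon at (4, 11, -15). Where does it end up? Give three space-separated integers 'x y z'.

Answer: -11 15 -4

Derivation:
Start: (4, 11, -15)
Step 1: (4, 11, -15) -> (-(-15), -(4), -(11)) = (15, -4, -11)
Step 2: (15, -4, -11) -> (-(-11), -(15), -(-4)) = (11, -15, 4)
Step 3: (11, -15, 4) -> (-(4), -(11), -(-15)) = (-4, -11, 15)
Step 4: (-4, -11, 15) -> (-(15), -(-4), -(-11)) = (-15, 4, 11)
Step 5: (-15, 4, 11) -> (-(11), -(-15), -(4)) = (-11, 15, -4)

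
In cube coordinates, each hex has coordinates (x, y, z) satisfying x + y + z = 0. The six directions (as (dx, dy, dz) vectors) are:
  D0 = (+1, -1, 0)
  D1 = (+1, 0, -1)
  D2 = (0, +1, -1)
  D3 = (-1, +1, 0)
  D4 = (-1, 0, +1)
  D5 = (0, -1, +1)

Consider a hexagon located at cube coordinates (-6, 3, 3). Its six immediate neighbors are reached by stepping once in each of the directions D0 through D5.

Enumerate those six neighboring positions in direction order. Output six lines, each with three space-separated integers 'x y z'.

Answer: -5 2 3
-5 3 2
-6 4 2
-7 4 3
-7 3 4
-6 2 4

Derivation:
Center: (-6, 3, 3). Add each direction:
  D0: (-6, 3, 3) + (1, -1, 0) = (-5, 2, 3)
  D1: (-6, 3, 3) + (1, 0, -1) = (-5, 3, 2)
  D2: (-6, 3, 3) + (0, 1, -1) = (-6, 4, 2)
  D3: (-6, 3, 3) + (-1, 1, 0) = (-7, 4, 3)
  D4: (-6, 3, 3) + (-1, 0, 1) = (-7, 3, 4)
  D5: (-6, 3, 3) + (0, -1, 1) = (-6, 2, 4)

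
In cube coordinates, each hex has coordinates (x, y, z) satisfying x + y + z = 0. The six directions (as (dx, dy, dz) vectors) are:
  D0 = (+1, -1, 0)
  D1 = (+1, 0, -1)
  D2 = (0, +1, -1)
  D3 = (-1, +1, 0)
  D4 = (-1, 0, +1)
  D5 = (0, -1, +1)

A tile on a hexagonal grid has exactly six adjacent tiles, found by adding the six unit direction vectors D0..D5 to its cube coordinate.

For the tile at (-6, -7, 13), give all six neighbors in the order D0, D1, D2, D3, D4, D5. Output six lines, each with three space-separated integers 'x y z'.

Answer: -5 -8 13
-5 -7 12
-6 -6 12
-7 -6 13
-7 -7 14
-6 -8 14

Derivation:
Center: (-6, -7, 13). Add each direction:
  D0: (-6, -7, 13) + (1, -1, 0) = (-5, -8, 13)
  D1: (-6, -7, 13) + (1, 0, -1) = (-5, -7, 12)
  D2: (-6, -7, 13) + (0, 1, -1) = (-6, -6, 12)
  D3: (-6, -7, 13) + (-1, 1, 0) = (-7, -6, 13)
  D4: (-6, -7, 13) + (-1, 0, 1) = (-7, -7, 14)
  D5: (-6, -7, 13) + (0, -1, 1) = (-6, -8, 14)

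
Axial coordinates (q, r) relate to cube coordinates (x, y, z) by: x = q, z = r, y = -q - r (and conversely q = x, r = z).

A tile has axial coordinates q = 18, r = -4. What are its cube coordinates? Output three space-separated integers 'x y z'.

Answer: 18 -14 -4

Derivation:
x = q = 18
z = r = -4
y = -x - z = -(18) - (-4) = -14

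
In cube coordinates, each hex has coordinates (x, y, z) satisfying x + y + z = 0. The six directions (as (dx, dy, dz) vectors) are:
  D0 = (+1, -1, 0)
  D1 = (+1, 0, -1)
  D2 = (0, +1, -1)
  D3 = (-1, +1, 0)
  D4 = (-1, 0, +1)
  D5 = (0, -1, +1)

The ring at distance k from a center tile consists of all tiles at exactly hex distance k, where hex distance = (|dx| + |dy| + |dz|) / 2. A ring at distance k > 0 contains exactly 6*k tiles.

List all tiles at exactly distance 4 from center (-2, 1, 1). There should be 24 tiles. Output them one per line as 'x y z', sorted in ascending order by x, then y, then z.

Walk ring at distance 4 from (-2, 1, 1):
Start at center + D4*4 = (-6, 1, 5)
  hex 0: (-6, 1, 5)
  hex 1: (-5, 0, 5)
  hex 2: (-4, -1, 5)
  hex 3: (-3, -2, 5)
  hex 4: (-2, -3, 5)
  hex 5: (-1, -3, 4)
  hex 6: (0, -3, 3)
  hex 7: (1, -3, 2)
  hex 8: (2, -3, 1)
  hex 9: (2, -2, 0)
  hex 10: (2, -1, -1)
  hex 11: (2, 0, -2)
  hex 12: (2, 1, -3)
  hex 13: (1, 2, -3)
  hex 14: (0, 3, -3)
  hex 15: (-1, 4, -3)
  hex 16: (-2, 5, -3)
  hex 17: (-3, 5, -2)
  hex 18: (-4, 5, -1)
  hex 19: (-5, 5, 0)
  hex 20: (-6, 5, 1)
  hex 21: (-6, 4, 2)
  hex 22: (-6, 3, 3)
  hex 23: (-6, 2, 4)
Sorted: 24 hexes.

Answer: -6 1 5
-6 2 4
-6 3 3
-6 4 2
-6 5 1
-5 0 5
-5 5 0
-4 -1 5
-4 5 -1
-3 -2 5
-3 5 -2
-2 -3 5
-2 5 -3
-1 -3 4
-1 4 -3
0 -3 3
0 3 -3
1 -3 2
1 2 -3
2 -3 1
2 -2 0
2 -1 -1
2 0 -2
2 1 -3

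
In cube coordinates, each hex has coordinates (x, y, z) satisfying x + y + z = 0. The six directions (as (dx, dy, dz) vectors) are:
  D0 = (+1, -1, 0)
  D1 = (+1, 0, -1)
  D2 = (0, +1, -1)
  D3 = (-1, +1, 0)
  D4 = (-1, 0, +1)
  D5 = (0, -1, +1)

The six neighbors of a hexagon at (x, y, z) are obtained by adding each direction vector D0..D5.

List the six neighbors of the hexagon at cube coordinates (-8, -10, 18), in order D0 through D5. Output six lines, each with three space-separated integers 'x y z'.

Answer: -7 -11 18
-7 -10 17
-8 -9 17
-9 -9 18
-9 -10 19
-8 -11 19

Derivation:
Center: (-8, -10, 18). Add each direction:
  D0: (-8, -10, 18) + (1, -1, 0) = (-7, -11, 18)
  D1: (-8, -10, 18) + (1, 0, -1) = (-7, -10, 17)
  D2: (-8, -10, 18) + (0, 1, -1) = (-8, -9, 17)
  D3: (-8, -10, 18) + (-1, 1, 0) = (-9, -9, 18)
  D4: (-8, -10, 18) + (-1, 0, 1) = (-9, -10, 19)
  D5: (-8, -10, 18) + (0, -1, 1) = (-8, -11, 19)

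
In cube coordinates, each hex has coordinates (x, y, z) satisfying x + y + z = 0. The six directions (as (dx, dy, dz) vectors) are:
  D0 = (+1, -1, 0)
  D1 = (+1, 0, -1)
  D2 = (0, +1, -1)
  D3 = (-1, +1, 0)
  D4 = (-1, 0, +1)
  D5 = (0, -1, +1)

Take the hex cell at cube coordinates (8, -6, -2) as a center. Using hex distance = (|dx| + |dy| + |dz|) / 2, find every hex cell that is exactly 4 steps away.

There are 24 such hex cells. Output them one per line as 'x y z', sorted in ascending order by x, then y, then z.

Answer: 4 -6 2
4 -5 1
4 -4 0
4 -3 -1
4 -2 -2
5 -7 2
5 -2 -3
6 -8 2
6 -2 -4
7 -9 2
7 -2 -5
8 -10 2
8 -2 -6
9 -10 1
9 -3 -6
10 -10 0
10 -4 -6
11 -10 -1
11 -5 -6
12 -10 -2
12 -9 -3
12 -8 -4
12 -7 -5
12 -6 -6

Derivation:
Walk ring at distance 4 from (8, -6, -2):
Start at center + D4*4 = (4, -6, 2)
  hex 0: (4, -6, 2)
  hex 1: (5, -7, 2)
  hex 2: (6, -8, 2)
  hex 3: (7, -9, 2)
  hex 4: (8, -10, 2)
  hex 5: (9, -10, 1)
  hex 6: (10, -10, 0)
  hex 7: (11, -10, -1)
  hex 8: (12, -10, -2)
  hex 9: (12, -9, -3)
  hex 10: (12, -8, -4)
  hex 11: (12, -7, -5)
  hex 12: (12, -6, -6)
  hex 13: (11, -5, -6)
  hex 14: (10, -4, -6)
  hex 15: (9, -3, -6)
  hex 16: (8, -2, -6)
  hex 17: (7, -2, -5)
  hex 18: (6, -2, -4)
  hex 19: (5, -2, -3)
  hex 20: (4, -2, -2)
  hex 21: (4, -3, -1)
  hex 22: (4, -4, 0)
  hex 23: (4, -5, 1)
Sorted: 24 hexes.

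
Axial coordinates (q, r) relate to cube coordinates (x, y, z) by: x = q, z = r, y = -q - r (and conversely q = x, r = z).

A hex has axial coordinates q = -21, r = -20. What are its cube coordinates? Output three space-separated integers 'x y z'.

x = q = -21
z = r = -20
y = -x - z = -(-21) - (-20) = 41

Answer: -21 41 -20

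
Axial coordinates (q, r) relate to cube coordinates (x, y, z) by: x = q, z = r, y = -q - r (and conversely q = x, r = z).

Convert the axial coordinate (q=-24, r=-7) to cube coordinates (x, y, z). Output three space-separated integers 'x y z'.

x = q = -24
z = r = -7
y = -x - z = -(-24) - (-7) = 31

Answer: -24 31 -7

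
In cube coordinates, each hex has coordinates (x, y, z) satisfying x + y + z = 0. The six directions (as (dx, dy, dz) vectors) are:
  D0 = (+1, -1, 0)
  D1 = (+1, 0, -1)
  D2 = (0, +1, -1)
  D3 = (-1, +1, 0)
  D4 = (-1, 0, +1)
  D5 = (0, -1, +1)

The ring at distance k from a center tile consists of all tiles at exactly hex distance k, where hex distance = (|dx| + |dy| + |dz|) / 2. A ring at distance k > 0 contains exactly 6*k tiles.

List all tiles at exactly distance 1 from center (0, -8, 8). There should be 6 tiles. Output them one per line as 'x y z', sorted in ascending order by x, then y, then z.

Walk ring at distance 1 from (0, -8, 8):
Start at center + D4*1 = (-1, -8, 9)
  hex 0: (-1, -8, 9)
  hex 1: (0, -9, 9)
  hex 2: (1, -9, 8)
  hex 3: (1, -8, 7)
  hex 4: (0, -7, 7)
  hex 5: (-1, -7, 8)
Sorted: 6 hexes.

Answer: -1 -8 9
-1 -7 8
0 -9 9
0 -7 7
1 -9 8
1 -8 7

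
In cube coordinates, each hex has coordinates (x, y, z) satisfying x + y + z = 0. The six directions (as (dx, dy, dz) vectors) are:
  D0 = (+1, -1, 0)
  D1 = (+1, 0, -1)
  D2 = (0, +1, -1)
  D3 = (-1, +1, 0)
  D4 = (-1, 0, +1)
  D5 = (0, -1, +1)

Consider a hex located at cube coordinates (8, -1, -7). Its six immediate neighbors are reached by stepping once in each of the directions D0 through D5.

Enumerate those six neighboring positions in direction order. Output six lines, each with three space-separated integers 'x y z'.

Center: (8, -1, -7). Add each direction:
  D0: (8, -1, -7) + (1, -1, 0) = (9, -2, -7)
  D1: (8, -1, -7) + (1, 0, -1) = (9, -1, -8)
  D2: (8, -1, -7) + (0, 1, -1) = (8, 0, -8)
  D3: (8, -1, -7) + (-1, 1, 0) = (7, 0, -7)
  D4: (8, -1, -7) + (-1, 0, 1) = (7, -1, -6)
  D5: (8, -1, -7) + (0, -1, 1) = (8, -2, -6)

Answer: 9 -2 -7
9 -1 -8
8 0 -8
7 0 -7
7 -1 -6
8 -2 -6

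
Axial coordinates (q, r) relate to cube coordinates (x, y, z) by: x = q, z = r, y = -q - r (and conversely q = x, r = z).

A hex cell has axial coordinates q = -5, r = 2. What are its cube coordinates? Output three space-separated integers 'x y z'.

x = q = -5
z = r = 2
y = -x - z = -(-5) - (2) = 3

Answer: -5 3 2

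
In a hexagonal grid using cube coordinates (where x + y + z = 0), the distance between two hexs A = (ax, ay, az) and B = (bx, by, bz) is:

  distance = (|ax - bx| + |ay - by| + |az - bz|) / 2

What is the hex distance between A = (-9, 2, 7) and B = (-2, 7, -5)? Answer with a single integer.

Answer: 12

Derivation:
|ax - bx| = |-9 - (-2)| = 7
|ay - by| = |2 - 7| = 5
|az - bz| = |7 - (-5)| = 12
distance = (7 + 5 + 12) / 2 = 24 / 2 = 12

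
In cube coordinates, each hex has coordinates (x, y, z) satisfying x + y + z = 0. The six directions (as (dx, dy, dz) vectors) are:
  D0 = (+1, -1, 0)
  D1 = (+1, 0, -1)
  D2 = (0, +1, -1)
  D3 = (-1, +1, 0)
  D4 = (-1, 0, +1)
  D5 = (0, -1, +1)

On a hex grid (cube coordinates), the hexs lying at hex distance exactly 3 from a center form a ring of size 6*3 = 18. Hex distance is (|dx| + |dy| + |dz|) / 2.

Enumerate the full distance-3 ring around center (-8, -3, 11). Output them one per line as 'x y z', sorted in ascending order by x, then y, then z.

Answer: -11 -3 14
-11 -2 13
-11 -1 12
-11 0 11
-10 -4 14
-10 0 10
-9 -5 14
-9 0 9
-8 -6 14
-8 0 8
-7 -6 13
-7 -1 8
-6 -6 12
-6 -2 8
-5 -6 11
-5 -5 10
-5 -4 9
-5 -3 8

Derivation:
Walk ring at distance 3 from (-8, -3, 11):
Start at center + D4*3 = (-11, -3, 14)
  hex 0: (-11, -3, 14)
  hex 1: (-10, -4, 14)
  hex 2: (-9, -5, 14)
  hex 3: (-8, -6, 14)
  hex 4: (-7, -6, 13)
  hex 5: (-6, -6, 12)
  hex 6: (-5, -6, 11)
  hex 7: (-5, -5, 10)
  hex 8: (-5, -4, 9)
  hex 9: (-5, -3, 8)
  hex 10: (-6, -2, 8)
  hex 11: (-7, -1, 8)
  hex 12: (-8, 0, 8)
  hex 13: (-9, 0, 9)
  hex 14: (-10, 0, 10)
  hex 15: (-11, 0, 11)
  hex 16: (-11, -1, 12)
  hex 17: (-11, -2, 13)
Sorted: 18 hexes.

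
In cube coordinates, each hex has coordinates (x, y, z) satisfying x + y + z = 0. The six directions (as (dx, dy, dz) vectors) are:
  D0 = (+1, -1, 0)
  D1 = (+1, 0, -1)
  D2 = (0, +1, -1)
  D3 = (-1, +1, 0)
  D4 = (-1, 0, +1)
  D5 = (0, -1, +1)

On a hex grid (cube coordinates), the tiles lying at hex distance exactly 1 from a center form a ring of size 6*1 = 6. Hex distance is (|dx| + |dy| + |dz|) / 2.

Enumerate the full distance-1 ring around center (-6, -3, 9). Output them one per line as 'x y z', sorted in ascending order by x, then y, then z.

Answer: -7 -3 10
-7 -2 9
-6 -4 10
-6 -2 8
-5 -4 9
-5 -3 8

Derivation:
Walk ring at distance 1 from (-6, -3, 9):
Start at center + D4*1 = (-7, -3, 10)
  hex 0: (-7, -3, 10)
  hex 1: (-6, -4, 10)
  hex 2: (-5, -4, 9)
  hex 3: (-5, -3, 8)
  hex 4: (-6, -2, 8)
  hex 5: (-7, -2, 9)
Sorted: 6 hexes.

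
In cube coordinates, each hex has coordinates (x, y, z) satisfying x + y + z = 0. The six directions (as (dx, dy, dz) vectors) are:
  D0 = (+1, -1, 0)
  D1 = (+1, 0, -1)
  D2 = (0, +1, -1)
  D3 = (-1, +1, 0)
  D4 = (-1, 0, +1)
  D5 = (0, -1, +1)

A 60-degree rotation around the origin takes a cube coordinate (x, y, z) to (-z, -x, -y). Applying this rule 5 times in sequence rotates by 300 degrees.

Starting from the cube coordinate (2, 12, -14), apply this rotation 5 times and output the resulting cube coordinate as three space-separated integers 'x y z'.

Answer: -12 14 -2

Derivation:
Start: (2, 12, -14)
Step 1: (2, 12, -14) -> (-(-14), -(2), -(12)) = (14, -2, -12)
Step 2: (14, -2, -12) -> (-(-12), -(14), -(-2)) = (12, -14, 2)
Step 3: (12, -14, 2) -> (-(2), -(12), -(-14)) = (-2, -12, 14)
Step 4: (-2, -12, 14) -> (-(14), -(-2), -(-12)) = (-14, 2, 12)
Step 5: (-14, 2, 12) -> (-(12), -(-14), -(2)) = (-12, 14, -2)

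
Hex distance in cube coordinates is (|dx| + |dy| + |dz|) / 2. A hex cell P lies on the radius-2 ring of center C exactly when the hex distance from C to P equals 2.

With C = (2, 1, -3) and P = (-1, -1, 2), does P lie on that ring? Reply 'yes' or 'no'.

Answer: no

Derivation:
|px - cx| = |-1 - 2| = 3
|py - cy| = |-1 - 1| = 2
|pz - cz| = |2 - (-3)| = 5
distance = (3+2+5)/2 = 10/2 = 5
radius = 2; distance != radius -> no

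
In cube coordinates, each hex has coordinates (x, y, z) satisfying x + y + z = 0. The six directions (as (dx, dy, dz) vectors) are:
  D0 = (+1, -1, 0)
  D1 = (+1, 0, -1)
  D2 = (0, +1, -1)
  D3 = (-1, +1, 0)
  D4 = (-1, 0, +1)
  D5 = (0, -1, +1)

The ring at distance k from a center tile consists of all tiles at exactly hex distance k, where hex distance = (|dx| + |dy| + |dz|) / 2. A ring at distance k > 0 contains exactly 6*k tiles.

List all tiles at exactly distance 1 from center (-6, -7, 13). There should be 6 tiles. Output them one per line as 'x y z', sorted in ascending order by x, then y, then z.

Answer: -7 -7 14
-7 -6 13
-6 -8 14
-6 -6 12
-5 -8 13
-5 -7 12

Derivation:
Walk ring at distance 1 from (-6, -7, 13):
Start at center + D4*1 = (-7, -7, 14)
  hex 0: (-7, -7, 14)
  hex 1: (-6, -8, 14)
  hex 2: (-5, -8, 13)
  hex 3: (-5, -7, 12)
  hex 4: (-6, -6, 12)
  hex 5: (-7, -6, 13)
Sorted: 6 hexes.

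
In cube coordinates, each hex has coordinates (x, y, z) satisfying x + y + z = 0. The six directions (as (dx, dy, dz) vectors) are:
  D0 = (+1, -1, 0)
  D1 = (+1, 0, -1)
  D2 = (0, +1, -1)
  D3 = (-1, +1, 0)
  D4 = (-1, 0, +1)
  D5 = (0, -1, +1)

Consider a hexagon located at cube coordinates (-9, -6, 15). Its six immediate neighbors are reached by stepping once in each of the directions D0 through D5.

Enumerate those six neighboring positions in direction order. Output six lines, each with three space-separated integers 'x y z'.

Answer: -8 -7 15
-8 -6 14
-9 -5 14
-10 -5 15
-10 -6 16
-9 -7 16

Derivation:
Center: (-9, -6, 15). Add each direction:
  D0: (-9, -6, 15) + (1, -1, 0) = (-8, -7, 15)
  D1: (-9, -6, 15) + (1, 0, -1) = (-8, -6, 14)
  D2: (-9, -6, 15) + (0, 1, -1) = (-9, -5, 14)
  D3: (-9, -6, 15) + (-1, 1, 0) = (-10, -5, 15)
  D4: (-9, -6, 15) + (-1, 0, 1) = (-10, -6, 16)
  D5: (-9, -6, 15) + (0, -1, 1) = (-9, -7, 16)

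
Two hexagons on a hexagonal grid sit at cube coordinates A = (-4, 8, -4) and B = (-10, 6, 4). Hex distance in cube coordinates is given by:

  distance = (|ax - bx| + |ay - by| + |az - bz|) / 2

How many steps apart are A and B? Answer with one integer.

Answer: 8

Derivation:
|ax - bx| = |-4 - (-10)| = 6
|ay - by| = |8 - 6| = 2
|az - bz| = |-4 - 4| = 8
distance = (6 + 2 + 8) / 2 = 16 / 2 = 8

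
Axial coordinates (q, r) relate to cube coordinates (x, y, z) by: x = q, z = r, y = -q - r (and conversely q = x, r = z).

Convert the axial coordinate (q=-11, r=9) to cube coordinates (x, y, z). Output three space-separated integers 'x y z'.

x = q = -11
z = r = 9
y = -x - z = -(-11) - (9) = 2

Answer: -11 2 9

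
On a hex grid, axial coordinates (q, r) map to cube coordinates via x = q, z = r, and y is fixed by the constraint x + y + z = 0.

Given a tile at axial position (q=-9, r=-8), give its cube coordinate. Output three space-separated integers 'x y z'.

x = q = -9
z = r = -8
y = -x - z = -(-9) - (-8) = 17

Answer: -9 17 -8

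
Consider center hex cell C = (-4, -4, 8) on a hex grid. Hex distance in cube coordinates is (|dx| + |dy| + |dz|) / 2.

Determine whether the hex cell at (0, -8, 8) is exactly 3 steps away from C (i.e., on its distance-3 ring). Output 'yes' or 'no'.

|px - cx| = |0 - (-4)| = 4
|py - cy| = |-8 - (-4)| = 4
|pz - cz| = |8 - 8| = 0
distance = (4+4+0)/2 = 8/2 = 4
radius = 3; distance != radius -> no

Answer: no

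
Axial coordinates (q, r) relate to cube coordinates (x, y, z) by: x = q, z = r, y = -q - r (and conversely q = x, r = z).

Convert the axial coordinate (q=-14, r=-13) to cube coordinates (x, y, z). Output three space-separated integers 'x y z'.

x = q = -14
z = r = -13
y = -x - z = -(-14) - (-13) = 27

Answer: -14 27 -13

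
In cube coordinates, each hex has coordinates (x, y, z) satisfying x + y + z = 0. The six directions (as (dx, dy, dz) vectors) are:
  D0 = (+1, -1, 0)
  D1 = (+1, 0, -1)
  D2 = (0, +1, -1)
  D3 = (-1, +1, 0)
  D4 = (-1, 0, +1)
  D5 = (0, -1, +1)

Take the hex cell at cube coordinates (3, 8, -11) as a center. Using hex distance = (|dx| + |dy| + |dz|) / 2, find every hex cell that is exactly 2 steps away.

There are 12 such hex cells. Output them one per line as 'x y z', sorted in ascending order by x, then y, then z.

Answer: 1 8 -9
1 9 -10
1 10 -11
2 7 -9
2 10 -12
3 6 -9
3 10 -13
4 6 -10
4 9 -13
5 6 -11
5 7 -12
5 8 -13

Derivation:
Walk ring at distance 2 from (3, 8, -11):
Start at center + D4*2 = (1, 8, -9)
  hex 0: (1, 8, -9)
  hex 1: (2, 7, -9)
  hex 2: (3, 6, -9)
  hex 3: (4, 6, -10)
  hex 4: (5, 6, -11)
  hex 5: (5, 7, -12)
  hex 6: (5, 8, -13)
  hex 7: (4, 9, -13)
  hex 8: (3, 10, -13)
  hex 9: (2, 10, -12)
  hex 10: (1, 10, -11)
  hex 11: (1, 9, -10)
Sorted: 12 hexes.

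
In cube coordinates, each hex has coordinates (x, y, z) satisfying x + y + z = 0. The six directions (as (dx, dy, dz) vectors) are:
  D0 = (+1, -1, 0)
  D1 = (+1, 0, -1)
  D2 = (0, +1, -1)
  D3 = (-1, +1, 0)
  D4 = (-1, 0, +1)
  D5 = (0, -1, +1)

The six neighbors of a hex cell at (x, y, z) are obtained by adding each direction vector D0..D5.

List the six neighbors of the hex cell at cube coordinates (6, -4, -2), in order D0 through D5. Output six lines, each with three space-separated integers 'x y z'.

Answer: 7 -5 -2
7 -4 -3
6 -3 -3
5 -3 -2
5 -4 -1
6 -5 -1

Derivation:
Center: (6, -4, -2). Add each direction:
  D0: (6, -4, -2) + (1, -1, 0) = (7, -5, -2)
  D1: (6, -4, -2) + (1, 0, -1) = (7, -4, -3)
  D2: (6, -4, -2) + (0, 1, -1) = (6, -3, -3)
  D3: (6, -4, -2) + (-1, 1, 0) = (5, -3, -2)
  D4: (6, -4, -2) + (-1, 0, 1) = (5, -4, -1)
  D5: (6, -4, -2) + (0, -1, 1) = (6, -5, -1)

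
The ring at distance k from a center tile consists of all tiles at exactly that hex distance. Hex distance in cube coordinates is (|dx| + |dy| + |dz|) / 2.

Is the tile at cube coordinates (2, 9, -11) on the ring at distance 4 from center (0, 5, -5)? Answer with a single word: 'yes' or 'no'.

Answer: no

Derivation:
|px - cx| = |2 - 0| = 2
|py - cy| = |9 - 5| = 4
|pz - cz| = |-11 - (-5)| = 6
distance = (2+4+6)/2 = 12/2 = 6
radius = 4; distance != radius -> no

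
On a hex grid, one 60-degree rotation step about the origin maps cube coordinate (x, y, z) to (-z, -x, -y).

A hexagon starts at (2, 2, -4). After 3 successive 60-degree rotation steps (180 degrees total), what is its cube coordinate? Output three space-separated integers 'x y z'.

Start: (2, 2, -4)
Step 1: (2, 2, -4) -> (-(-4), -(2), -(2)) = (4, -2, -2)
Step 2: (4, -2, -2) -> (-(-2), -(4), -(-2)) = (2, -4, 2)
Step 3: (2, -4, 2) -> (-(2), -(2), -(-4)) = (-2, -2, 4)

Answer: -2 -2 4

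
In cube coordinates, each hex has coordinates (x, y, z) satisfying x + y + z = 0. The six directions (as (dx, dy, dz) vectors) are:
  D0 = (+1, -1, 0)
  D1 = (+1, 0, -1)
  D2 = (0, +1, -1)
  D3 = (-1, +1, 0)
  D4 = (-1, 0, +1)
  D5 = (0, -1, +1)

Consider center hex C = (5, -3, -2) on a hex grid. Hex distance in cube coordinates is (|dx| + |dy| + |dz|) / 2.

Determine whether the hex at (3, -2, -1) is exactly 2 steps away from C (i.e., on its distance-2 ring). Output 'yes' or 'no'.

Answer: yes

Derivation:
|px - cx| = |3 - 5| = 2
|py - cy| = |-2 - (-3)| = 1
|pz - cz| = |-1 - (-2)| = 1
distance = (2+1+1)/2 = 4/2 = 2
radius = 2; distance == radius -> yes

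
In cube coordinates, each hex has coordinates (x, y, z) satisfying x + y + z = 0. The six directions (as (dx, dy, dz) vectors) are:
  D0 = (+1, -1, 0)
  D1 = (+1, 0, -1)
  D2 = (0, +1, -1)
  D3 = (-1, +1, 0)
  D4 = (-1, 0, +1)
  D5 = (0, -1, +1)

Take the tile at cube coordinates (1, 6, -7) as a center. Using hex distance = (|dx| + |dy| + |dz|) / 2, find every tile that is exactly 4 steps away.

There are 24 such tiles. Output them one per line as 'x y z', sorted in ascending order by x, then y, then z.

Answer: -3 6 -3
-3 7 -4
-3 8 -5
-3 9 -6
-3 10 -7
-2 5 -3
-2 10 -8
-1 4 -3
-1 10 -9
0 3 -3
0 10 -10
1 2 -3
1 10 -11
2 2 -4
2 9 -11
3 2 -5
3 8 -11
4 2 -6
4 7 -11
5 2 -7
5 3 -8
5 4 -9
5 5 -10
5 6 -11

Derivation:
Walk ring at distance 4 from (1, 6, -7):
Start at center + D4*4 = (-3, 6, -3)
  hex 0: (-3, 6, -3)
  hex 1: (-2, 5, -3)
  hex 2: (-1, 4, -3)
  hex 3: (0, 3, -3)
  hex 4: (1, 2, -3)
  hex 5: (2, 2, -4)
  hex 6: (3, 2, -5)
  hex 7: (4, 2, -6)
  hex 8: (5, 2, -7)
  hex 9: (5, 3, -8)
  hex 10: (5, 4, -9)
  hex 11: (5, 5, -10)
  hex 12: (5, 6, -11)
  hex 13: (4, 7, -11)
  hex 14: (3, 8, -11)
  hex 15: (2, 9, -11)
  hex 16: (1, 10, -11)
  hex 17: (0, 10, -10)
  hex 18: (-1, 10, -9)
  hex 19: (-2, 10, -8)
  hex 20: (-3, 10, -7)
  hex 21: (-3, 9, -6)
  hex 22: (-3, 8, -5)
  hex 23: (-3, 7, -4)
Sorted: 24 hexes.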